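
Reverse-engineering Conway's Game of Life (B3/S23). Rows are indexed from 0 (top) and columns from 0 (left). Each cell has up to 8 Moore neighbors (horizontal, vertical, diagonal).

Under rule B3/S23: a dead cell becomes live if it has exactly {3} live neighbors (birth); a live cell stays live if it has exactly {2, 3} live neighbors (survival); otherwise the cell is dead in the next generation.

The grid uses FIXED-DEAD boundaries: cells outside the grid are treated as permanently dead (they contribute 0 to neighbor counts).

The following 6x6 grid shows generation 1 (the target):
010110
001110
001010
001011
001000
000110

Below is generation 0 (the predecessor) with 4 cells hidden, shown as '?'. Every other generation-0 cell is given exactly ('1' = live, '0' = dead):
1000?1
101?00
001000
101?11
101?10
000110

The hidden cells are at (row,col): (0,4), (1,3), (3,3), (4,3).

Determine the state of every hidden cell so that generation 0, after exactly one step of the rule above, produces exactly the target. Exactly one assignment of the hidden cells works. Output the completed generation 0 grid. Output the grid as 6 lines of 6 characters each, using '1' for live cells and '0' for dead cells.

Answer: 100011
101100
001000
101011
101010
000110

Derivation:
Hidden generation-0 cells (in order): (0,4), (1,3), (3,3), (4,3).
A hidden cell only influences target cells in its own 3x3 neighborhood. Try each of the 2^4 = 16 assignments, step the completed generation 0 forward once under B3/S23, and compare with the target:
  (0,4)=0 (1,3)=0 (3,3)=0 (4,3)=0 -> step gives (0,3)='0' but target has '1' -> reject
  (0,4)=0 (1,3)=0 (3,3)=0 (4,3)=1 -> step gives (0,3)='0' but target has '1' -> reject
  (0,4)=0 (1,3)=0 (3,3)=1 (4,3)=0 -> step gives (0,3)='0' but target has '1' -> reject
  (0,4)=0 (1,3)=0 (3,3)=1 (4,3)=1 -> step gives (0,3)='0' but target has '1' -> reject
  (0,4)=0 (1,3)=1 (3,3)=0 (4,3)=0 -> step gives (0,3)='0' but target has '1' -> reject
  (0,4)=0 (1,3)=1 (3,3)=0 (4,3)=1 -> step gives (0,3)='0' but target has '1' -> reject
  (0,4)=0 (1,3)=1 (3,3)=1 (4,3)=0 -> step gives (0,3)='0' but target has '1' -> reject
  (0,4)=0 (1,3)=1 (3,3)=1 (4,3)=1 -> step gives (0,3)='0' but target has '1' -> reject
  (0,4)=1 (1,3)=0 (3,3)=0 (4,3)=0 -> step gives (0,3)='0' but target has '1' -> reject
  (0,4)=1 (1,3)=0 (3,3)=0 (4,3)=1 -> step gives (0,3)='0' but target has '1' -> reject
  (0,4)=1 (1,3)=0 (3,3)=1 (4,3)=0 -> step gives (0,3)='0' but target has '1' -> reject
  (0,4)=1 (1,3)=0 (3,3)=1 (4,3)=1 -> step gives (0,3)='0' but target has '1' -> reject
  (0,4)=1 (1,3)=1 (3,3)=0 (4,3)=0 -> step reproduces the target at every cell -> ACCEPT
  (0,4)=1 (1,3)=1 (3,3)=0 (4,3)=1 -> step gives (5,2)='1' but target has '0' -> reject
  (0,4)=1 (1,3)=1 (3,3)=1 (4,3)=0 -> step gives (2,2)='0' but target has '1' -> reject
  (0,4)=1 (1,3)=1 (3,3)=1 (4,3)=1 -> step gives (2,2)='0' but target has '1' -> reject
Unique solution: (0,4)=live, (1,3)=live, (3,3)=dead, (4,3)=dead.
Check: live-neighbor counts of every cell in the completed generation 0:
132321
142332
253532
152522
142644
122322
Applying B3/S23 to generation 0 with these counts gives:
010110
001110
001010
001011
001000
000110
which matches the target exactly.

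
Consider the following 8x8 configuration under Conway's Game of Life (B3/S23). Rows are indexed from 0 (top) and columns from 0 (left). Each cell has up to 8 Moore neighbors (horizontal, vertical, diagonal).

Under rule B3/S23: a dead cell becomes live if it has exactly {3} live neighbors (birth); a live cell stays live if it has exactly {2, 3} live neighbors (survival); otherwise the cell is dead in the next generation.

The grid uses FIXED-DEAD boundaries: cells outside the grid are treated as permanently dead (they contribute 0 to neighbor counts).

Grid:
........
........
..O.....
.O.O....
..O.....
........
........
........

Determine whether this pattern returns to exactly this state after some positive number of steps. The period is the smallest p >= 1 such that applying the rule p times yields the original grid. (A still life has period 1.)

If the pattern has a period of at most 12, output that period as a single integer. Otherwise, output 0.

Answer: 1

Derivation:
Simulating and comparing each generation to the original:
Gen 0 (original, given above): 4 live cells
Gen 1: 4 live cells, MATCHES original -> period = 1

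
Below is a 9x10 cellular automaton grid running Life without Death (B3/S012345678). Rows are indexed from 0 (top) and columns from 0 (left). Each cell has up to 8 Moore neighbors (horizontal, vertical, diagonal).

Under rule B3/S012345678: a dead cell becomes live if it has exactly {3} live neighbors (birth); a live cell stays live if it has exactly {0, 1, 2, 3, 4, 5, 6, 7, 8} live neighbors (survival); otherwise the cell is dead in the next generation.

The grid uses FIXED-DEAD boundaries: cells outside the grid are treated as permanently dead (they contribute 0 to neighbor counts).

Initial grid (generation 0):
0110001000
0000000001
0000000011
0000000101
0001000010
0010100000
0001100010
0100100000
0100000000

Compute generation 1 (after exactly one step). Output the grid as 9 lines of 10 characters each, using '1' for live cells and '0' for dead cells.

Answer: 0110001000
0000000011
0000000011
0000000101
0001000010
0010100000
0011110010
0111100000
0100000000

Derivation:
Simulating step by step:
Generation 0 (given above): 18 live cells
Generation 1: 23 live cells
(generation 1 grid is the final answer)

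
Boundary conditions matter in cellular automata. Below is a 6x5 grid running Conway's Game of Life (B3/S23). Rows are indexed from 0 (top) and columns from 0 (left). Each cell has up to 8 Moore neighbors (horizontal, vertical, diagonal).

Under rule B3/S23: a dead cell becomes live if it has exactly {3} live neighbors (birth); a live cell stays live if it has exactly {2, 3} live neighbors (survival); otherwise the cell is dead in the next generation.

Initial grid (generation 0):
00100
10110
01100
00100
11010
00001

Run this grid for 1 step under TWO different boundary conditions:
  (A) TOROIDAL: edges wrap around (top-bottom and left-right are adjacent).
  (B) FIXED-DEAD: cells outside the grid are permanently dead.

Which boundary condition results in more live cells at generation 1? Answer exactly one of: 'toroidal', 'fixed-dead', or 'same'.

Under TOROIDAL boundary, generation 1:
01101
00010
00000
10010
11111
11111
Population = 16

Under FIXED-DEAD boundary, generation 1:
01110
00010
00000
10010
01110
00000
Population = 9

Comparison: toroidal=16, fixed-dead=9 -> toroidal

Answer: toroidal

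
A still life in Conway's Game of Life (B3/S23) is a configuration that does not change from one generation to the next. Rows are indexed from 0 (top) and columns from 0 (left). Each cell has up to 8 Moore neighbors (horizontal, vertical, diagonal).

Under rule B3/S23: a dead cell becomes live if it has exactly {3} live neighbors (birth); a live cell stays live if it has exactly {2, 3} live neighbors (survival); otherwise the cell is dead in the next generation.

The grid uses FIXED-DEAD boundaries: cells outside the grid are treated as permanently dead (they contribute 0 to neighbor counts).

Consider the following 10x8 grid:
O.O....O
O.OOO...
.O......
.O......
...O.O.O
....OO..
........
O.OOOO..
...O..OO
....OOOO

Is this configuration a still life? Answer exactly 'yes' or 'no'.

Answer: no

Derivation:
Compute generation 1 and compare to generation 0 (given above):
Generation 1:
..O.....
O.OO....
OO.O....
..O.....
.....OO.
....OOO.
........
..OOOOO.
..O....O
....OO.O
Cell (0,0) differs: gen0=1 vs gen1=0 -> NOT a still life.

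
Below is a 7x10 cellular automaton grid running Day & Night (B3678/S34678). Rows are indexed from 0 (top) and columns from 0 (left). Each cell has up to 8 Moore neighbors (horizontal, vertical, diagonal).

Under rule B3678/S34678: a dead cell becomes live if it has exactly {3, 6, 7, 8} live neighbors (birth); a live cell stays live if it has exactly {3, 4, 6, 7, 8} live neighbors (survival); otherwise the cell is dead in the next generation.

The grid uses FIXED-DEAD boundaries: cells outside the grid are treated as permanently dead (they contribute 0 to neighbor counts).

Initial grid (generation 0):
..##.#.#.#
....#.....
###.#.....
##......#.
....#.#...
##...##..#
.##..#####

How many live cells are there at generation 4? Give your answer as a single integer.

Answer: 17

Derivation:
Simulating step by step:
Generation 0 (given above): 27 live cells
Generation 1: 21 live cells
....#.....
....##....
##.#......
####.#....
.......#..
.##.#.....
##...####.
Generation 2: 19 live cells
.....#....
...##.....
##.#.#....
###.#.....
#...#.....
##...#..#.
.##.......
Generation 3: 21 live cells
....#.....
..#.##....
##.#......
#.#.##....
####.#....
###.......
##........
Generation 4: 17 live cells
...#.#....
.#..#.....
.#.#......
##..#.....
##.#......
.#.#......
###.......
Population at generation 4: 17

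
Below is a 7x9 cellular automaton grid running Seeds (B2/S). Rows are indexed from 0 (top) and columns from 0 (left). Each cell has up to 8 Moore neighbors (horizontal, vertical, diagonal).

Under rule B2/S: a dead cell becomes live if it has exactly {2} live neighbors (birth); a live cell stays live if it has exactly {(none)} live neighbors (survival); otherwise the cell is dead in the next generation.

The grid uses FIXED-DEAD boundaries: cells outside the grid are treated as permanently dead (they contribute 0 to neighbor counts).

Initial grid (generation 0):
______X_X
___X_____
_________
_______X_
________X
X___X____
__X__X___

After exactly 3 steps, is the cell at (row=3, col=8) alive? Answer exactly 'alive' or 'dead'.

Simulating step by step:
Generation 0 (given above): 9 live cells
Generation 1: 10 live cells
_______X_
_______X_
_________
________X
_______X_
_X_X_X___
_X_XX____
Generation 2: 15 live cells
______X_X
______X_X
_______XX
_______X_
__X_X_X_X
X_____X__
X____X___
Generation 3: 10 live cells
_____X___
_____X___
_________
___X_X___
_X_X_____
___XX____
_X____X__

Cell (3,8) at generation 3: 0 -> dead

Answer: dead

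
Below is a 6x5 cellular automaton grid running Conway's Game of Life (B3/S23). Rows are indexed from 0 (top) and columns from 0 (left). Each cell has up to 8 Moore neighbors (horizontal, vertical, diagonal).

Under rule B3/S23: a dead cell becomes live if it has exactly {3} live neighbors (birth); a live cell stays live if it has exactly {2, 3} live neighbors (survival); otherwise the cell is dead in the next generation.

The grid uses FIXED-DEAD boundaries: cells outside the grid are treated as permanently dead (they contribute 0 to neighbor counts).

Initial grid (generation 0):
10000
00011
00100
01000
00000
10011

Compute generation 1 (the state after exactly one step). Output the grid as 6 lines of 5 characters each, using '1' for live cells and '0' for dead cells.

Simulating step by step:
Generation 0 (given above): 8 live cells
Generation 1: 3 live cells
(generation 1 grid is the final answer)

Answer: 00000
00010
00110
00000
00000
00000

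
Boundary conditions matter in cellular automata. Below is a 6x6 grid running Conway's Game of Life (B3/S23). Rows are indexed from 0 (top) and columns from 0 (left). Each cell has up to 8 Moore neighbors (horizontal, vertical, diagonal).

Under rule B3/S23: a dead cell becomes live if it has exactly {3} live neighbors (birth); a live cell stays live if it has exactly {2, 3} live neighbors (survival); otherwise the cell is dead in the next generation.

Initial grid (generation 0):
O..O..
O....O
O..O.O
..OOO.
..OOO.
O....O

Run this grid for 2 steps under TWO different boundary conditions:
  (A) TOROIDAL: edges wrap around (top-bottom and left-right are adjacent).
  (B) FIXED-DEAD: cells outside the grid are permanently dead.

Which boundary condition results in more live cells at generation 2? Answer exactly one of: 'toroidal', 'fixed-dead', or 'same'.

Answer: fixed-dead

Derivation:
Under TOROIDAL boundary, generation 2:
.....O
...O..
O.....
...O..
......
...O.O
Population = 6

Under FIXED-DEAD boundary, generation 2:
......
OO....
....O.
O..O.O
.OOO.O
..OOO.
Population = 13

Comparison: toroidal=6, fixed-dead=13 -> fixed-dead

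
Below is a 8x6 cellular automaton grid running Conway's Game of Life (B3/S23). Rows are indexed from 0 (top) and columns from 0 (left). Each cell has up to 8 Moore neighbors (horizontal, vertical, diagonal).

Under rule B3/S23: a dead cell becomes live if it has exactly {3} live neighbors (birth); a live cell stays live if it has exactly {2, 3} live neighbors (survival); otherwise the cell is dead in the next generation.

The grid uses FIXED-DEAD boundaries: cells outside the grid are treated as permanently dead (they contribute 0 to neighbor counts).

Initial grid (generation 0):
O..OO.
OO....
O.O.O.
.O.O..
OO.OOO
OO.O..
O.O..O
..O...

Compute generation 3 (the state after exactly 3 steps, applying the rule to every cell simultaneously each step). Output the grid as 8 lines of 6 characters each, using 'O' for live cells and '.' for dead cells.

Answer: OO....
O.O...
....O.
..O.O.
..O.O.
...OO.
.O..O.
.O....

Derivation:
Simulating step by step:
Generation 0 (given above): 22 live cells
Generation 1: 16 live cells
OO....
O.O.O.
O.OO..
.....O
...O..
...O.O
O.OO..
.O....
Generation 2: 17 live cells
OO....
O.O...
..OOO.
..OOO.
......
...O..
.OOOO.
.OO...
Generation 3: 14 live cells
(generation 3 grid is the final answer)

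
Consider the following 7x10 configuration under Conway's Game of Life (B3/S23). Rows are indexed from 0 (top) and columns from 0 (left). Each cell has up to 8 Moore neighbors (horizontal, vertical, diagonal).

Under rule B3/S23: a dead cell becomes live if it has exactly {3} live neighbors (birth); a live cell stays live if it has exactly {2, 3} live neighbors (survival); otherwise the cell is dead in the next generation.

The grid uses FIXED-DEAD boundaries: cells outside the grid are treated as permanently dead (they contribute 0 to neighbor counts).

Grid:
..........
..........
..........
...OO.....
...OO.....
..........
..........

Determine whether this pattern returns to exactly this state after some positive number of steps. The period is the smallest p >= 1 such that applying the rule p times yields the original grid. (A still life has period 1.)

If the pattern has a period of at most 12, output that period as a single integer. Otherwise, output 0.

Simulating and comparing each generation to the original:
Gen 0 (original, given above): 4 live cells
Gen 1: 4 live cells, MATCHES original -> period = 1

Answer: 1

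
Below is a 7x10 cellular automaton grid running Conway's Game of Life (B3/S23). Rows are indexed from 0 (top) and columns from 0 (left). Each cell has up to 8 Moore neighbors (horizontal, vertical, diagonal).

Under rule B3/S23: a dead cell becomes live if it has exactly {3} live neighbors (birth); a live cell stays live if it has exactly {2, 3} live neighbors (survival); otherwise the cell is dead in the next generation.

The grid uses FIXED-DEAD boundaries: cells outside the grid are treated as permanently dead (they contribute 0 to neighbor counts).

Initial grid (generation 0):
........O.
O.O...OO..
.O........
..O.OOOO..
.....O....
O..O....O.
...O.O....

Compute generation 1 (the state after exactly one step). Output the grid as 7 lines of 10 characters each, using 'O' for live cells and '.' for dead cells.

Simulating step by step:
Generation 0 (given above): 17 live cells
Generation 1: 13 live cells
(generation 1 grid is the final answer)

Answer: .......O..
.O.....O..
.OOO......
....OOO...
...O.O.O..
..........
....O.....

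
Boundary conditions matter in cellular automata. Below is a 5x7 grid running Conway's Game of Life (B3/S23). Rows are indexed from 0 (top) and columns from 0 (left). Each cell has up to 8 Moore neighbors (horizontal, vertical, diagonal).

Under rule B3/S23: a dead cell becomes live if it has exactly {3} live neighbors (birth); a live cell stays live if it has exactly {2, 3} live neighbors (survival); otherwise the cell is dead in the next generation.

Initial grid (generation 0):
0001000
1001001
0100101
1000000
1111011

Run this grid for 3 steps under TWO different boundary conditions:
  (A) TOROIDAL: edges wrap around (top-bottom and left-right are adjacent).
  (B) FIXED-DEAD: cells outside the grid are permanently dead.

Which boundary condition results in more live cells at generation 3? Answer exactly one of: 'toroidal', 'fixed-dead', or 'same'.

Under TOROIDAL boundary, generation 3:
0000001
1110000
1100000
0100000
1000000
Population = 8

Under FIXED-DEAD boundary, generation 3:
0000010
1100010
1100001
0001110
0111000
Population = 13

Comparison: toroidal=8, fixed-dead=13 -> fixed-dead

Answer: fixed-dead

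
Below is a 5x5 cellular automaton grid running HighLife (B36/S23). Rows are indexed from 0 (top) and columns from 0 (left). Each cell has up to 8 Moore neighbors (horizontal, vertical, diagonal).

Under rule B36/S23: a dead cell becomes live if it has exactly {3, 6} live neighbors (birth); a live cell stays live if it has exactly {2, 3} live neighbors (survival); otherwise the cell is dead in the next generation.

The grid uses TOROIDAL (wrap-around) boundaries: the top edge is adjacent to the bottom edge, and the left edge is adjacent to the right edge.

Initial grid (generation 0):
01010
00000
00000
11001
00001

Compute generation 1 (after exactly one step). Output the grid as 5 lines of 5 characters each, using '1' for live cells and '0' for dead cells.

Answer: 00000
00000
10000
10001
01111

Derivation:
Simulating step by step:
Generation 0 (given above): 6 live cells
Generation 1: 7 live cells
(generation 1 grid is the final answer)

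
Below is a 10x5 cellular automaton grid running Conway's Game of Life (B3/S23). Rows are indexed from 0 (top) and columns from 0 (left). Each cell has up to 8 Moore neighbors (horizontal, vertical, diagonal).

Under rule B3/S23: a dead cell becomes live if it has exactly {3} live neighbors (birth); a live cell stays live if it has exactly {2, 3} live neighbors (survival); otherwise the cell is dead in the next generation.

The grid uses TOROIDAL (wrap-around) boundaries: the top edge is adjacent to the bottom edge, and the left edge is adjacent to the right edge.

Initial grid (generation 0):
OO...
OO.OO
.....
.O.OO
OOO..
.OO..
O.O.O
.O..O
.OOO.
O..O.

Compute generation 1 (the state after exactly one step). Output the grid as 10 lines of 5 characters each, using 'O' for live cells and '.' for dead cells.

Simulating step by step:
Generation 0 (given above): 24 live cells
Generation 1: 17 live cells
(generation 1 grid is the final answer)

Answer: ...O.
.OO.O
.O...
.O.OO
....O
....O
..O.O
....O
.O.O.
O..O.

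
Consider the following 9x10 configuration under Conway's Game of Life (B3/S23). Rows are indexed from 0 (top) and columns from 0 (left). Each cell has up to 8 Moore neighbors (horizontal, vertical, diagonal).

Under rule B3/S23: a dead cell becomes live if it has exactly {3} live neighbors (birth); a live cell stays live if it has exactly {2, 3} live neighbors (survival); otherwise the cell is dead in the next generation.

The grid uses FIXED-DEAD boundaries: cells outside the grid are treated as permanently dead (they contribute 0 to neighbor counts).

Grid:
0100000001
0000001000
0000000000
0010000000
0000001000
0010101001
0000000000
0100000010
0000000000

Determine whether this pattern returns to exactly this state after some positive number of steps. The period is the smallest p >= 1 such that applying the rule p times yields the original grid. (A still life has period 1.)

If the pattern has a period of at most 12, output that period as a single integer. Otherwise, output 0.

Answer: 0

Derivation:
Simulating and comparing each generation to the original:
Gen 0 (original, given above): 11 live cells
Gen 1: 3 live cells, differs from original
Gen 2: 2 live cells, differs from original
Gen 3: 0 live cells, differs from original
Gen 4: 0 live cells, differs from original
Gen 5: 0 live cells, differs from original
Gen 6: 0 live cells, differs from original
Gen 7: 0 live cells, differs from original
Gen 8: 0 live cells, differs from original
Gen 9: 0 live cells, differs from original
Gen 10: 0 live cells, differs from original
Gen 11: 0 live cells, differs from original
Gen 12: 0 live cells, differs from original
No period found within 12 steps.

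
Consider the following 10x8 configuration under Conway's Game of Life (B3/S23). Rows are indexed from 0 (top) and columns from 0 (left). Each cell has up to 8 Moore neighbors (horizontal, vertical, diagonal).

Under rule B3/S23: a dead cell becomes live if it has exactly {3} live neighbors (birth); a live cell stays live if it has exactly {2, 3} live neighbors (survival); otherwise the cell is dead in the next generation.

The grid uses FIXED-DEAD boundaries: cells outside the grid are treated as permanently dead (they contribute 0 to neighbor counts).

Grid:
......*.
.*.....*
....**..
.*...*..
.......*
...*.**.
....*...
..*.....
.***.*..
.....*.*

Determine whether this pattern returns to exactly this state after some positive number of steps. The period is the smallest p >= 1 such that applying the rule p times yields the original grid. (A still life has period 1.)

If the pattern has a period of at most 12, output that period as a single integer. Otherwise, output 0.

Answer: 0

Derivation:
Simulating and comparing each generation to the original:
Gen 0 (original, given above): 19 live cells
Gen 1: 27 live cells, differs from original
Gen 2: 13 live cells, differs from original
Gen 3: 4 live cells, differs from original
Gen 4: 4 live cells, differs from original
Gen 5: 6 live cells, differs from original
Gen 6: 6 live cells, differs from original
Gen 7: 6 live cells, differs from original
Gen 8: 6 live cells, differs from original
Gen 9: 6 live cells, differs from original
Gen 10: 6 live cells, differs from original
Gen 11: 6 live cells, differs from original
Gen 12: 6 live cells, differs from original
No period found within 12 steps.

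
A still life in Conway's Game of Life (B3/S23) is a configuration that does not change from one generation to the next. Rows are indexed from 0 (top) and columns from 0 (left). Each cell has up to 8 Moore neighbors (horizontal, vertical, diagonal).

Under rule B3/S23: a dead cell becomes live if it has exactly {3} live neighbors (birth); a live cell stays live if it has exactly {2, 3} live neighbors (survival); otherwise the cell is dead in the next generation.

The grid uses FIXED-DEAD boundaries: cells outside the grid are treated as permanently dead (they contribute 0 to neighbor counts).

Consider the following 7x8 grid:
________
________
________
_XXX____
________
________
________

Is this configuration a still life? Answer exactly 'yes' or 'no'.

Answer: no

Derivation:
Compute generation 1 and compare to generation 0 (given above):
Generation 1:
________
________
__X_____
__X_____
__X_____
________
________
Cell (2,2) differs: gen0=0 vs gen1=1 -> NOT a still life.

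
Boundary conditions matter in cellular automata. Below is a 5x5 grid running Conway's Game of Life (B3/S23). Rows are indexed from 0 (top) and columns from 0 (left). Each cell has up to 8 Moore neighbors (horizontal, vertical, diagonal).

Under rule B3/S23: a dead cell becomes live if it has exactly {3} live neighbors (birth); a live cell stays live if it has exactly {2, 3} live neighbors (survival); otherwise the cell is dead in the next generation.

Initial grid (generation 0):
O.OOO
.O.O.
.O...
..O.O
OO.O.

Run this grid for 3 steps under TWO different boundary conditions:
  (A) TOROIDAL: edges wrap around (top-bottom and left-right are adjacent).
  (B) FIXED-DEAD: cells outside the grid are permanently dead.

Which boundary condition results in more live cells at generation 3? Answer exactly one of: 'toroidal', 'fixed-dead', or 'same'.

Answer: toroidal

Derivation:
Under TOROIDAL boundary, generation 3:
O...O
.O..O
.....
...O.
OO.O.
Population = 8

Under FIXED-DEAD boundary, generation 3:
OO...
OO...
.....
.....
.....
Population = 4

Comparison: toroidal=8, fixed-dead=4 -> toroidal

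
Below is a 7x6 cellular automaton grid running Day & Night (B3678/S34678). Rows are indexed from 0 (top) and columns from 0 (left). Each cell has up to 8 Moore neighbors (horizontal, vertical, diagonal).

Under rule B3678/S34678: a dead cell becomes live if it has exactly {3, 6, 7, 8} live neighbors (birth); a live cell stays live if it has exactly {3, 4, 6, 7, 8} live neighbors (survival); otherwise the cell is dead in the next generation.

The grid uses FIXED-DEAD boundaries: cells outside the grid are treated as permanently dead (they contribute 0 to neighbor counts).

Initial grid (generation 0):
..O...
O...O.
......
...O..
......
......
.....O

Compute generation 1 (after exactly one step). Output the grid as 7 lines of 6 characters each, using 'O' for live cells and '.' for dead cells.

Answer: ......
......
......
......
......
......
......

Derivation:
Simulating step by step:
Generation 0 (given above): 5 live cells
Generation 1: 0 live cells
(generation 1 grid is the final answer)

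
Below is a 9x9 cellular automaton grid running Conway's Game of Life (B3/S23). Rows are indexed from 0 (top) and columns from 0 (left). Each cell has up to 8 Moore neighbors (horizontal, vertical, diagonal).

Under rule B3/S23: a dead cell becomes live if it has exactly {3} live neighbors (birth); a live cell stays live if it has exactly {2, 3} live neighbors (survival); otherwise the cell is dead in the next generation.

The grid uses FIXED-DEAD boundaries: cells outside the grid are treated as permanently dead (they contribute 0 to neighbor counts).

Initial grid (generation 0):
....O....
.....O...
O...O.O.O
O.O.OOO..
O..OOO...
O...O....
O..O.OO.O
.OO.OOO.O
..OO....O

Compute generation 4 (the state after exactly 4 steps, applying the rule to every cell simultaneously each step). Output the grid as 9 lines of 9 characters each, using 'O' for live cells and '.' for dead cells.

Answer: ....OOO..
..OO..O..
.OOO...O.
OOOOO..O.
O......O.
OO....O..
OO.......
O.OOOOO..
.OOOOOO..

Derivation:
Simulating step by step:
Generation 0 (given above): 31 live cells
Generation 1: 28 live cells
.........
....OO...
.O.OO.OO.
O.....OO.
O.....O..
OO....O..
O.OO..O..
.O....O.O
.OOOOO.O.
Generation 2: 30 live cells
.........
...OOOO..
...OO..O.
OO.......
O....OO..
O.O..OOO.
O.O..OO..
O.....O..
.OOOOOOO.
Generation 3: 28 live cells
....OO...
...O.OO..
..OO..O..
OO..OOO..
O....O.O.
O...O..O.
O........
O........
.OOOOOOO.
Generation 4: 35 live cells
(generation 4 grid is the final answer)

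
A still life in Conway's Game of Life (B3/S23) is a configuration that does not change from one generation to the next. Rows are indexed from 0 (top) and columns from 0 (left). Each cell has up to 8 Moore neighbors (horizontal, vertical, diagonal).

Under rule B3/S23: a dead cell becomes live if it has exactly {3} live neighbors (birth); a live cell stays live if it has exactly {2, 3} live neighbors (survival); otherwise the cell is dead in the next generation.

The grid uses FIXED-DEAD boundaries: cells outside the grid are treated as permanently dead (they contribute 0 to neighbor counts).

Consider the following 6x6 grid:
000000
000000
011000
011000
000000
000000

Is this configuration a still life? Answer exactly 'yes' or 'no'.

Compute generation 1 and compare to generation 0 (given above):
Generation 1:
000000
000000
011000
011000
000000
000000
The grids are IDENTICAL -> still life.

Answer: yes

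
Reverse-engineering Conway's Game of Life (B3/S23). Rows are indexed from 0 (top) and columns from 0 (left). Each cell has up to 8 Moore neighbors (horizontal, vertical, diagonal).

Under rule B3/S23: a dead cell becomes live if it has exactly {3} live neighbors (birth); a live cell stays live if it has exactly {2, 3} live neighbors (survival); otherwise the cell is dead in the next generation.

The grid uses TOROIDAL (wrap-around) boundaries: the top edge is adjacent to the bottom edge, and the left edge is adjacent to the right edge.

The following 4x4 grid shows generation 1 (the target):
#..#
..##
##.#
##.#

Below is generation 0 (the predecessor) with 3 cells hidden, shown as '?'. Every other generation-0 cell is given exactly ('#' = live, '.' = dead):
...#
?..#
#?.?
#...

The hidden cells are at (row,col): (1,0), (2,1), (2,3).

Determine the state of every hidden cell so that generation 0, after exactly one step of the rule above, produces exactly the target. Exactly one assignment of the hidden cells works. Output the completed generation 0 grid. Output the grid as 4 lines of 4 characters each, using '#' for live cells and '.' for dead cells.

Hidden generation-0 cells (in order): (1,0), (2,1), (2,3).
A hidden cell only influences target cells in its own 3x3 neighborhood. Try each of the 2^3 = 8 assignments, step the completed generation 0 forward once under B3/S23, and compare with the target:
  (1,0)=. (2,1)=. (2,3)=. -> step gives (1,0)='#' but target has '.' -> reject
  (1,0)=. (2,1)=. (2,3)=# -> step gives (2,1)='.' but target has '#' -> reject
  (1,0)=. (2,1)=# (2,3)=. -> step reproduces the target at every cell -> ACCEPT
  (1,0)=. (2,1)=# (2,3)=# -> step gives (1,2)='.' but target has '#' -> reject
  (1,0)=# (2,1)=. (2,3)=. -> step gives (0,0)='.' but target has '#' -> reject
  (1,0)=# (2,1)=. (2,3)=# -> step gives (0,0)='.' but target has '#' -> reject
  (1,0)=# (2,1)=# (2,3)=. -> step gives (0,0)='.' but target has '#' -> reject
  (1,0)=# (2,1)=# (2,3)=# -> step gives (0,0)='.' but target has '#' -> reject
Unique solution: (1,0)=dead, (2,1)=live, (2,3)=dead.
Check: live-neighbor counts of every cell in the completed generation 0:
3122
4232
3223
3323
Applying B3/S23 to generation 0 with these counts gives:
#..#
..##
##.#
##.#
which matches the target exactly.

Answer: ...#
...#
##..
#...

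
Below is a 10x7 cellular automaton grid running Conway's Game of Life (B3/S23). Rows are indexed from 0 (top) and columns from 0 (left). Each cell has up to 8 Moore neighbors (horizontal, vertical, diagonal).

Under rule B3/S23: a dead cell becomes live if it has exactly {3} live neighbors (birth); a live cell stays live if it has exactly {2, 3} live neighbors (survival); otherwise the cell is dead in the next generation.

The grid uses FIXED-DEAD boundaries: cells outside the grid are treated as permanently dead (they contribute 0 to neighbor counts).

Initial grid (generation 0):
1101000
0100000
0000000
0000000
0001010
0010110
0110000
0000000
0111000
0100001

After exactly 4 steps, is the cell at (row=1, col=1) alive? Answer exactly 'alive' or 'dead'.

Simulating step by step:
Generation 0 (given above): 16 live cells
Generation 1: 19 live cells
1110000
1110000
0000000
0000000
0001010
0110110
0111000
0001000
0110000
0100000
Generation 2: 16 live cells
1010000
1010000
0100000
0000000
0011010
0100010
0100000
0001000
0110000
0110000
Generation 3: 14 live cells
0000000
1010000
0100000
0010000
0010100
0100100
0010000
0100000
0101000
0110000
Generation 4: 17 live cells
0000000
0100000
0110000
0111000
0110000
0110000
0110000
0100000
1100000
0110000

Cell (1,1) at generation 4: 1 -> alive

Answer: alive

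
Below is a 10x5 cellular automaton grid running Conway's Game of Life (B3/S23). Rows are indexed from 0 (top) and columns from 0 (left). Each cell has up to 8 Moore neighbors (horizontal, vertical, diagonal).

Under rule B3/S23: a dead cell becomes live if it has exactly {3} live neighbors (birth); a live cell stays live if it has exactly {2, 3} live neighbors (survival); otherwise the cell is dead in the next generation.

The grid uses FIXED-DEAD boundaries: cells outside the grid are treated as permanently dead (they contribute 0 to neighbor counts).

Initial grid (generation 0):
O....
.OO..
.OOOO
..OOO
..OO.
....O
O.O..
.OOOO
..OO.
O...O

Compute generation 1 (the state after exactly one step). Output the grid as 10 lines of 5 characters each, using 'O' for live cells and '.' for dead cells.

Simulating step by step:
Generation 0 (given above): 23 live cells
Generation 1: 10 live cells
(generation 1 grid is the final answer)

Answer: .O...
O....
....O
.....
..O..
.OO..
..O.O
....O
.....
...O.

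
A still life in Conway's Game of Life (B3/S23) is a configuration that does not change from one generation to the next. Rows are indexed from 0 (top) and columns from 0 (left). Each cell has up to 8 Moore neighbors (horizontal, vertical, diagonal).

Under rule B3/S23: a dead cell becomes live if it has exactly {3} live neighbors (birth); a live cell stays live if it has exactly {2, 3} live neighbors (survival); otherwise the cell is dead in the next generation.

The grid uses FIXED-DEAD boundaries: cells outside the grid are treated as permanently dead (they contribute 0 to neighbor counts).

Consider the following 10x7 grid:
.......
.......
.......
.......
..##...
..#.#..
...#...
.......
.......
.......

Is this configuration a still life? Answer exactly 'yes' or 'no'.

Compute generation 1 and compare to generation 0 (given above):
Generation 1:
.......
.......
.......
.......
..##...
..#.#..
...#...
.......
.......
.......
The grids are IDENTICAL -> still life.

Answer: yes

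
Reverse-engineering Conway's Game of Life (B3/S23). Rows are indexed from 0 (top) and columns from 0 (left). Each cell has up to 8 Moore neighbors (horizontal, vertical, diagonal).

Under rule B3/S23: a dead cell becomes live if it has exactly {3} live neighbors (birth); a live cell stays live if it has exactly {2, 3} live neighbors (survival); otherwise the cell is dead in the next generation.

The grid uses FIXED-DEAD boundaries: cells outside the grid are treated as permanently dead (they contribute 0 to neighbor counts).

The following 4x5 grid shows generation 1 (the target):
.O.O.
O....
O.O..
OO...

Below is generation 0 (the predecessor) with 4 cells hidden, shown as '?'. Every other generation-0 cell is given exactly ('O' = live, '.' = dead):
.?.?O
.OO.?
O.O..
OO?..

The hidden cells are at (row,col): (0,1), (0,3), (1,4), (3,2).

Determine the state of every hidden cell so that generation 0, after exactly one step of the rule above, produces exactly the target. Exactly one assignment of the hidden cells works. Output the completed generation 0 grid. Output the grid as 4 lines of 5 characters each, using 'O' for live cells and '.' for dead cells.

Answer: .O.OO
.OO..
O.O..
OO...

Derivation:
Hidden generation-0 cells (in order): (0,1), (0,3), (1,4), (3,2).
A hidden cell only influences target cells in its own 3x3 neighborhood. Try each of the 2^4 = 16 assignments, step the completed generation 0 forward once under B3/S23, and compare with the target:
  (0,1)=. (0,3)=. (1,4)=. (3,2)=. -> step gives (0,1)='.' but target has 'O' -> reject
  (0,1)=. (0,3)=. (1,4)=. (3,2)=O -> step gives (0,1)='.' but target has 'O' -> reject
  (0,1)=. (0,3)=. (1,4)=O (3,2)=. -> step gives (0,1)='.' but target has 'O' -> reject
  (0,1)=. (0,3)=. (1,4)=O (3,2)=O -> step gives (0,1)='.' but target has 'O' -> reject
  (0,1)=. (0,3)=O (1,4)=. (3,2)=. -> step gives (0,1)='.' but target has 'O' -> reject
  (0,1)=. (0,3)=O (1,4)=. (3,2)=O -> step gives (0,1)='.' but target has 'O' -> reject
  (0,1)=. (0,3)=O (1,4)=O (3,2)=. -> step gives (0,1)='.' but target has 'O' -> reject
  (0,1)=. (0,3)=O (1,4)=O (3,2)=O -> step gives (0,1)='.' but target has 'O' -> reject
  (0,1)=O (0,3)=. (1,4)=. (3,2)=. -> step gives (0,2)='O' but target has '.' -> reject
  (0,1)=O (0,3)=. (1,4)=. (3,2)=O -> step gives (0,2)='O' but target has '.' -> reject
  (0,1)=O (0,3)=. (1,4)=O (3,2)=. -> step gives (0,2)='O' but target has '.' -> reject
  (0,1)=O (0,3)=. (1,4)=O (3,2)=O -> step gives (0,2)='O' but target has '.' -> reject
  (0,1)=O (0,3)=O (1,4)=. (3,2)=. -> step reproduces the target at every cell -> ACCEPT
  (0,1)=O (0,3)=O (1,4)=. (3,2)=O -> step gives (2,2)='.' but target has 'O' -> reject
  (0,1)=O (0,3)=O (1,4)=O (3,2)=. -> step gives (0,4)='O' but target has '.' -> reject
  (0,1)=O (0,3)=O (1,4)=O (3,2)=O -> step gives (0,4)='O' but target has '.' -> reject
Unique solution: (0,1)=live, (0,3)=live, (1,4)=dead, (3,2)=dead.
Check: live-neighbor counts of every cell in the completed generation 0:
22421
34442
36320
23210
Applying B3/S23 to generation 0 with these counts gives:
.O.O.
O....
O.O..
OO...
which matches the target exactly.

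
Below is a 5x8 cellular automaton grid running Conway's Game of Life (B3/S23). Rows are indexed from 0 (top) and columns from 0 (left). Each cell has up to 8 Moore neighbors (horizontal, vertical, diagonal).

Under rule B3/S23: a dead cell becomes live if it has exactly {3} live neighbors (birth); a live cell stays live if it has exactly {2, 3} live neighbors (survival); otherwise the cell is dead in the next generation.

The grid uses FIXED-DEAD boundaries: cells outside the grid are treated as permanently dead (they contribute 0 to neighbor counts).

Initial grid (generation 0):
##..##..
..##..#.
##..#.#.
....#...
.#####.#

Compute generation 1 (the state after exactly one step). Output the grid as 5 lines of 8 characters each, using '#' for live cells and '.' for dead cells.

Simulating step by step:
Generation 0 (given above): 18 live cells
Generation 1: 17 live cells
(generation 1 grid is the final answer)

Answer: .#####..
..##..#.
.##.#...
#.....#.
..####..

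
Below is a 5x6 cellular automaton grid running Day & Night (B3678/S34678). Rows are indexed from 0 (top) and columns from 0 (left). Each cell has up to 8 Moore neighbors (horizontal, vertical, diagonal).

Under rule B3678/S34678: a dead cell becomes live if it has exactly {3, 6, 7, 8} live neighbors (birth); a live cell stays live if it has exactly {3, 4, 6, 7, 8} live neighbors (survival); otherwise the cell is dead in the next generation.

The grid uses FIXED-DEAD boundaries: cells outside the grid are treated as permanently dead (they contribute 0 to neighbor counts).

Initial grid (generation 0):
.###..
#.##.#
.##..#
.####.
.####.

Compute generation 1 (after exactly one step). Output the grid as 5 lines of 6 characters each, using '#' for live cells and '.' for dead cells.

Simulating step by step:
Generation 0 (given above): 18 live cells
Generation 1: 17 live cells
(generation 1 grid is the final answer)

Answer: .####.
.###..
#.##..
#.####
.#..#.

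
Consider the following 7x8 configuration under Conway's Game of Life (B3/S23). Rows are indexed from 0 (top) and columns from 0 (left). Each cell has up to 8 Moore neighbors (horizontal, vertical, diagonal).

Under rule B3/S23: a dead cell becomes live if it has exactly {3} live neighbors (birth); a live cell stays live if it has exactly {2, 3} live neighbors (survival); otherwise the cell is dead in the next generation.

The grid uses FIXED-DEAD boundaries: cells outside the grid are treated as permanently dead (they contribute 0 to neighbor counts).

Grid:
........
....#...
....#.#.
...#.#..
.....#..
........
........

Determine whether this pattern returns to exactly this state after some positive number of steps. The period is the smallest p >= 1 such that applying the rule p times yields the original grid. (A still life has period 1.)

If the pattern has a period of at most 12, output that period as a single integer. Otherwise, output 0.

Simulating and comparing each generation to the original:
Gen 0 (original, given above): 6 live cells
Gen 1: 6 live cells, differs from original
Gen 2: 6 live cells, MATCHES original -> period = 2

Answer: 2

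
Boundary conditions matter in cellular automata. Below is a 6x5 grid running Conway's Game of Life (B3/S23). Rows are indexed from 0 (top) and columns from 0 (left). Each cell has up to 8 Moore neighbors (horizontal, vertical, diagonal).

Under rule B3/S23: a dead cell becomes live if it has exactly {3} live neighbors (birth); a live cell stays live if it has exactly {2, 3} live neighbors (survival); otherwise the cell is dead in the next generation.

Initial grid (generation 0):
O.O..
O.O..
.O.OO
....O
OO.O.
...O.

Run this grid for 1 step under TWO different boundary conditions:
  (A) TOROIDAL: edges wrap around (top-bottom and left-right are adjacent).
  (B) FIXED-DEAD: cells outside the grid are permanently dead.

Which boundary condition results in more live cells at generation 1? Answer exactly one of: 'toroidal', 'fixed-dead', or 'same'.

Under TOROIDAL boundary, generation 1:
..OOO
O.O..
.OOOO
.O...
O.OO.
O..O.
Population = 15

Under FIXED-DEAD boundary, generation 1:
.....
O.O..
.OOOO
OO..O
..OOO
..O..
Population = 13

Comparison: toroidal=15, fixed-dead=13 -> toroidal

Answer: toroidal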